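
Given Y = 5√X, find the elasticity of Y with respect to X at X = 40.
Elasticity = 1/2

Elasticity = (dY/dX) · (X/Y)

dY/dX = 5/(2·√X)
At X = 40: dY/dX = √10/8, Y = 10·√10

Elasticity = (√10/8) · (40 / (10·√10)) = 1/2

Interpretation: for a small percentage change in X, the percentage change in Y is approximately 0.50 times as large.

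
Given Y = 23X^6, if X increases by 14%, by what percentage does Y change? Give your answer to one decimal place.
119.5%

For Y = 23X^6:
If X → X(1 + 0.14)
Then Y → Y · (1 + 0.14)^6
     ≈ Y · 2.1950

Percentage change = ((1 + 0.14)^6 − 1) × 100% ≈ 119.5%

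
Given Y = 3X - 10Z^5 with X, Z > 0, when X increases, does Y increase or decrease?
Y increases

Taking the partial derivative:
∂Y/∂X = 3

∂Y/∂X = 3 > 0 (assuming positive values)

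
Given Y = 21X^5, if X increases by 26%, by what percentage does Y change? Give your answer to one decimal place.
217.6%

For Y = 21X^5:
If X → X(1 + 0.26)
Then Y → Y · (1 + 0.26)^5
     ≈ Y · 3.1758

Percentage change = ((1 + 0.26)^5 − 1) × 100% ≈ 217.6%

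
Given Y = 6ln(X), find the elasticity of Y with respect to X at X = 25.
Elasticity = 1/ln(25) ≈ 0.3107

Elasticity = (dY/dX) · (X/Y)

dY/dX = 6/X
At X = 25: dY/dX = 6/25, Y = 6·ln(25)

Elasticity = (6/25) · (25 / (6·ln(25))) = 1/ln(25) ≈ 0.3107

Interpretation: for a small percentage change in X, the percentage change in Y is approximately 0.31 times as large.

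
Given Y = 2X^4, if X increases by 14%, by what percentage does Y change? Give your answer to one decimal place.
68.9%

For Y = 2X^4:
If X → X(1 + 0.14)
Then Y → Y · (1 + 0.14)^4
     ≈ Y · 1.6890

Percentage change = ((1 + 0.14)^4 − 1) × 100% ≈ 68.9%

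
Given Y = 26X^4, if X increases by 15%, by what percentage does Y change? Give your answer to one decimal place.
74.9%

For Y = 26X^4:
If X → X(1 + 0.15)
Then Y → Y · (1 + 0.15)^4
     ≈ Y · 1.7490

Percentage change = ((1 + 0.15)^4 − 1) × 100% ≈ 74.9%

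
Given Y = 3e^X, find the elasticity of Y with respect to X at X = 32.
Elasticity = 32

Elasticity = (dY/dX) · (X/Y)

dY/dX = 3·e^X
At X = 32: dY/dX = 3·e^32, Y = 3·e^32

Elasticity = (3·e^32) · (32 / (3·e^32)) = 32

Interpretation: for a small percentage change in X, the percentage change in Y is approximately 32.00 times as large.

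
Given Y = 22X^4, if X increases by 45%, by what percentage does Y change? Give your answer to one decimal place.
342.1%

For Y = 22X^4:
If X → X(1 + 0.45)
Then Y → Y · (1 + 0.45)^4
     ≈ Y · 4.4205

Percentage change = ((1 + 0.45)^4 − 1) × 100% ≈ 342.1%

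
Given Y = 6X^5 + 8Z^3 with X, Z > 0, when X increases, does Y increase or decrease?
Y increases

Taking the partial derivative:
∂Y/∂X = 30X^4

∂Y/∂X = 30X^4 > 0 (assuming positive values)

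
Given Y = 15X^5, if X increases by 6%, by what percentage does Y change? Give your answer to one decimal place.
33.8%

For Y = 15X^5:
If X → X(1 + 0.06)
Then Y → Y · (1 + 0.06)^5
     ≈ Y · 1.3382

Percentage change = ((1 + 0.06)^5 − 1) × 100% ≈ 33.8%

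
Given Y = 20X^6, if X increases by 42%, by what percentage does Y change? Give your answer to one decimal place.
719.8%

For Y = 20X^6:
If X → X(1 + 0.42)
Then Y → Y · (1 + 0.42)^6
     ≈ Y · 8.1984

Percentage change = ((1 + 0.42)^6 − 1) × 100% ≈ 719.8%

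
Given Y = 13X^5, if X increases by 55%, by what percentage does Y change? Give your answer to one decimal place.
794.7%

For Y = 13X^5:
If X → X(1 + 0.55)
Then Y → Y · (1 + 0.55)^5
     ≈ Y · 8.9466

Percentage change = ((1 + 0.55)^5 − 1) × 100% ≈ 794.7%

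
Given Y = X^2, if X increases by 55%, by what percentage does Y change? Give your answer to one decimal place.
140.3%

For Y = X^2:
If X → X(1 + 0.55)
Then Y → Y · (1 + 0.55)^2
     = Y · 2.4025

Percentage change = ((1 + 0.55)^2 − 1) × 100% ≈ 140.3%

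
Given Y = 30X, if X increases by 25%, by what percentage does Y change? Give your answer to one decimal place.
25.0%

For Y = 30X:
If X → X(1 + 0.25)
Then Y → Y · (1 + 0.25)^1
     = Y · 1.2500

Percentage change = ((1 + 0.25)^1 − 1) × 100% = 25.0%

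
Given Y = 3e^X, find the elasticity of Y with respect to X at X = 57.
Elasticity = 57

Elasticity = (dY/dX) · (X/Y)

dY/dX = 3·e^X
At X = 57: dY/dX = 3·e^57, Y = 3·e^57

Elasticity = (3·e^57) · (57 / (3·e^57)) = 57

Interpretation: for a small percentage change in X, the percentage change in Y is approximately 57.00 times as large.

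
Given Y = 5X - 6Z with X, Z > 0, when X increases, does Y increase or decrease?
Y increases

Taking the partial derivative:
∂Y/∂X = 5

∂Y/∂X = 5 > 0 (assuming positive values)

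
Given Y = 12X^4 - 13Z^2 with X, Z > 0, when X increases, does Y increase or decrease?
Y increases

Taking the partial derivative:
∂Y/∂X = 48X^3

∂Y/∂X = 48X^3 > 0 (assuming positive values)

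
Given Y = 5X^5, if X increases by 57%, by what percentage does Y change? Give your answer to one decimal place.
853.9%

For Y = 5X^5:
If X → X(1 + 0.57)
Then Y → Y · (1 + 0.57)^5
     ≈ Y · 9.5389

Percentage change = ((1 + 0.57)^5 − 1) × 100% ≈ 853.9%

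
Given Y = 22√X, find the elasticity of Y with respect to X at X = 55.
Elasticity = 1/2

Elasticity = (dY/dX) · (X/Y)

dY/dX = 11/√X
At X = 55: dY/dX = √55/5, Y = 22·√55

Elasticity = (√55/5) · (55 / (22·√55)) = 1/2

Interpretation: for a small percentage change in X, the percentage change in Y is approximately 0.50 times as large.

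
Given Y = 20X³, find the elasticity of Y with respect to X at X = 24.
Elasticity = 3

Elasticity = (dY/dX) · (X/Y)

dY/dX = 60·X²
At X = 24: dY/dX = 34560, Y = 276480

Elasticity = 34560 · (24 / 276480) = 3

Interpretation: for a small percentage change in X, the percentage change in Y is approximately 3.00 times as large.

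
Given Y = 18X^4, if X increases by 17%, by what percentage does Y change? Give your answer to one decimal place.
87.4%

For Y = 18X^4:
If X → X(1 + 0.17)
Then Y → Y · (1 + 0.17)^4
     ≈ Y · 1.8739

Percentage change = ((1 + 0.17)^4 − 1) × 100% ≈ 87.4%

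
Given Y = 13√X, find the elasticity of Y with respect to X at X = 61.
Elasticity = 1/2

Elasticity = (dY/dX) · (X/Y)

dY/dX = 13/(2·√X)
At X = 61: dY/dX = 13·√61/122, Y = 13·√61

Elasticity = (13·√61/122) · (61 / (13·√61)) = 1/2

Interpretation: for a small percentage change in X, the percentage change in Y is approximately 0.50 times as large.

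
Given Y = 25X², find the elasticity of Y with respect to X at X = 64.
Elasticity = 2

Elasticity = (dY/dX) · (X/Y)

dY/dX = 50·X
At X = 64: dY/dX = 3200, Y = 102400

Elasticity = 3200 · (64 / 102400) = 2

Interpretation: for a small percentage change in X, the percentage change in Y is approximately 2.00 times as large.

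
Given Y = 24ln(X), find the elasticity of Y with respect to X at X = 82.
Elasticity = 1/ln(82) ≈ 0.2269

Elasticity = (dY/dX) · (X/Y)

dY/dX = 24/X
At X = 82: dY/dX = 12/41, Y = 24·ln(82)

Elasticity = (12/41) · (82 / (24·ln(82))) = 1/ln(82) ≈ 0.2269

Interpretation: for a small percentage change in X, the percentage change in Y is approximately 0.23 times as large.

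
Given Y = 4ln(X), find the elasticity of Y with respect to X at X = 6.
Elasticity = 1/ln(6) ≈ 0.5581

Elasticity = (dY/dX) · (X/Y)

dY/dX = 4/X
At X = 6: dY/dX = 2/3, Y = 4·ln(6)

Elasticity = (2/3) · (6 / (4·ln(6))) = 1/ln(6) ≈ 0.5581

Interpretation: for a small percentage change in X, the percentage change in Y is approximately 0.56 times as large.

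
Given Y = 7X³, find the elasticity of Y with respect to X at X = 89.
Elasticity = 3

Elasticity = (dY/dX) · (X/Y)

dY/dX = 21·X²
At X = 89: dY/dX = 166341, Y = 4934783

Elasticity = 166341 · (89 / 4934783) = 3

Interpretation: for a small percentage change in X, the percentage change in Y is approximately 3.00 times as large.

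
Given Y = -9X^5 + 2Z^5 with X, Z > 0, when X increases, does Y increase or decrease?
Y decreases

Taking the partial derivative:
∂Y/∂X = -45X^4

∂Y/∂X = -45X^4 < 0 (assuming positive values)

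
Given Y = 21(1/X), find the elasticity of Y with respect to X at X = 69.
Elasticity = -1

Elasticity = (dY/dX) · (X/Y)

dY/dX = -21/X²
At X = 69: dY/dX = -7/1587, Y = 7/23

Elasticity = (-7/1587) · (69 / (7/23)) = -1

Interpretation: for a small percentage change in X, the percentage change in Y is approximately -1.00 times as large.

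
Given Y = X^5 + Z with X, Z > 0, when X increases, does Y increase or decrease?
Y increases

Taking the partial derivative:
∂Y/∂X = 5X^4

∂Y/∂X = 5X^4 > 0 (assuming positive values)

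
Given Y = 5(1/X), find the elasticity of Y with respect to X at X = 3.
Elasticity = -1

Elasticity = (dY/dX) · (X/Y)

dY/dX = -5/X²
At X = 3: dY/dX = -5/9, Y = 5/3

Elasticity = (-5/9) · (3 / (5/3)) = -1

Interpretation: for a small percentage change in X, the percentage change in Y is approximately -1.00 times as large.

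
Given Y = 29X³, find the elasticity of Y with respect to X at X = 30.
Elasticity = 3

Elasticity = (dY/dX) · (X/Y)

dY/dX = 87·X²
At X = 30: dY/dX = 78300, Y = 783000

Elasticity = 78300 · (30 / 783000) = 3

Interpretation: for a small percentage change in X, the percentage change in Y is approximately 3.00 times as large.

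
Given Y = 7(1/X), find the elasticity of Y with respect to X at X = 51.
Elasticity = -1

Elasticity = (dY/dX) · (X/Y)

dY/dX = -7/X²
At X = 51: dY/dX = -7/2601, Y = 7/51

Elasticity = (-7/2601) · (51 / (7/51)) = -1

Interpretation: for a small percentage change in X, the percentage change in Y is approximately -1.00 times as large.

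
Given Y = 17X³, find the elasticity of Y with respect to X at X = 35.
Elasticity = 3

Elasticity = (dY/dX) · (X/Y)

dY/dX = 51·X²
At X = 35: dY/dX = 62475, Y = 728875

Elasticity = 62475 · (35 / 728875) = 3

Interpretation: for a small percentage change in X, the percentage change in Y is approximately 3.00 times as large.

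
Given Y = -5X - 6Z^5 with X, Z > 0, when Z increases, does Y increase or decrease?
Y decreases

Taking the partial derivative:
∂Y/∂Z = -30Z^4

∂Y/∂Z = -30Z^4 < 0 (assuming positive values)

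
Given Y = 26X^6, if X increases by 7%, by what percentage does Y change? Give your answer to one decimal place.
50.1%

For Y = 26X^6:
If X → X(1 + 0.07)
Then Y → Y · (1 + 0.07)^6
     ≈ Y · 1.5007

Percentage change = ((1 + 0.07)^6 − 1) × 100% ≈ 50.1%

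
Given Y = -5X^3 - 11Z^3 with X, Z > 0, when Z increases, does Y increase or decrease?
Y decreases

Taking the partial derivative:
∂Y/∂Z = -33Z^2

∂Y/∂Z = -33Z^2 < 0 (assuming positive values)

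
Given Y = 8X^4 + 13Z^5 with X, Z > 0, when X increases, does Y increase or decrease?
Y increases

Taking the partial derivative:
∂Y/∂X = 32X^3

∂Y/∂X = 32X^3 > 0 (assuming positive values)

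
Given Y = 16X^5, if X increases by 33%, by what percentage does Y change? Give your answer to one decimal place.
316.2%

For Y = 16X^5:
If X → X(1 + 0.33)
Then Y → Y · (1 + 0.33)^5
     ≈ Y · 4.1616

Percentage change = ((1 + 0.33)^5 − 1) × 100% ≈ 316.2%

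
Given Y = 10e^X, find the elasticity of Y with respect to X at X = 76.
Elasticity = 76

Elasticity = (dY/dX) · (X/Y)

dY/dX = 10·e^X
At X = 76: dY/dX = 10·e^76, Y = 10·e^76

Elasticity = (10·e^76) · (76 / (10·e^76)) = 76

Interpretation: for a small percentage change in X, the percentage change in Y is approximately 76.00 times as large.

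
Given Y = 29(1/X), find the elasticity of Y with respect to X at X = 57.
Elasticity = -1

Elasticity = (dY/dX) · (X/Y)

dY/dX = -29/X²
At X = 57: dY/dX = -29/3249, Y = 29/57

Elasticity = (-29/3249) · (57 / (29/57)) = -1

Interpretation: for a small percentage change in X, the percentage change in Y is approximately -1.00 times as large.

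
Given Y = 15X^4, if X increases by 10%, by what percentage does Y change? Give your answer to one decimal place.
46.4%

For Y = 15X^4:
If X → X(1 + 0.1)
Then Y → Y · (1 + 0.1)^4
     = Y · 1.4641

Percentage change = ((1 + 0.1)^4 − 1) × 100% ≈ 46.4%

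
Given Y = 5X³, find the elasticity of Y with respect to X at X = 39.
Elasticity = 3

Elasticity = (dY/dX) · (X/Y)

dY/dX = 15·X²
At X = 39: dY/dX = 22815, Y = 296595

Elasticity = 22815 · (39 / 296595) = 3

Interpretation: for a small percentage change in X, the percentage change in Y is approximately 3.00 times as large.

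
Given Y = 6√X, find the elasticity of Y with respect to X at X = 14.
Elasticity = 1/2

Elasticity = (dY/dX) · (X/Y)

dY/dX = 3/√X
At X = 14: dY/dX = 3·√14/14, Y = 6·√14

Elasticity = (3·√14/14) · (14 / (6·√14)) = 1/2

Interpretation: for a small percentage change in X, the percentage change in Y is approximately 0.50 times as large.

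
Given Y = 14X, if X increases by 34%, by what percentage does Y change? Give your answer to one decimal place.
34.0%

For Y = 14X:
If X → X(1 + 0.34)
Then Y → Y · (1 + 0.34)^1
     = Y · 1.3400

Percentage change = ((1 + 0.34)^1 − 1) × 100% = 34.0%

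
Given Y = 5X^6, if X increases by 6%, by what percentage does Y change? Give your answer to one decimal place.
41.9%

For Y = 5X^6:
If X → X(1 + 0.06)
Then Y → Y · (1 + 0.06)^6
     ≈ Y · 1.4185

Percentage change = ((1 + 0.06)^6 − 1) × 100% ≈ 41.9%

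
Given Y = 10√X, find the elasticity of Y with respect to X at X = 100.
Elasticity = 1/2

Elasticity = (dY/dX) · (X/Y)

dY/dX = 5/√X
At X = 100: dY/dX = 1/2, Y = 100

Elasticity = (1/2) · (100 / 100) = 1/2

Interpretation: for a small percentage change in X, the percentage change in Y is approximately 0.50 times as large.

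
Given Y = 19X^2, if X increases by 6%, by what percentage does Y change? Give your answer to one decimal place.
12.4%

For Y = 19X^2:
If X → X(1 + 0.06)
Then Y → Y · (1 + 0.06)^2
     = Y · 1.1236

Percentage change = ((1 + 0.06)^2 − 1) × 100% ≈ 12.4%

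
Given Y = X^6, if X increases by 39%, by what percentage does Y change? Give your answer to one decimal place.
621.3%

For Y = X^6:
If X → X(1 + 0.39)
Then Y → Y · (1 + 0.39)^6
     ≈ Y · 7.2125

Percentage change = ((1 + 0.39)^6 − 1) × 100% ≈ 621.3%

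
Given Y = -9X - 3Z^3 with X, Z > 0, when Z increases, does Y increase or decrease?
Y decreases

Taking the partial derivative:
∂Y/∂Z = -9Z^2

∂Y/∂Z = -9Z^2 < 0 (assuming positive values)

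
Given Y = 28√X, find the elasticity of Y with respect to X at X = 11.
Elasticity = 1/2

Elasticity = (dY/dX) · (X/Y)

dY/dX = 14/√X
At X = 11: dY/dX = 14·√11/11, Y = 28·√11

Elasticity = (14·√11/11) · (11 / (28·√11)) = 1/2

Interpretation: for a small percentage change in X, the percentage change in Y is approximately 0.50 times as large.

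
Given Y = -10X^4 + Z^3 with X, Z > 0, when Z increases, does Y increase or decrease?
Y increases

Taking the partial derivative:
∂Y/∂Z = 3Z^2

∂Y/∂Z = 3Z^2 > 0 (assuming positive values)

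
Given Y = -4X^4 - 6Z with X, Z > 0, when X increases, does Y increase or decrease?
Y decreases

Taking the partial derivative:
∂Y/∂X = -16X^3

∂Y/∂X = -16X^3 < 0 (assuming positive values)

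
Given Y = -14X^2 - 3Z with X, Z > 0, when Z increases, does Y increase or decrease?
Y decreases

Taking the partial derivative:
∂Y/∂Z = -3

∂Y/∂Z = -3 < 0 (assuming positive values)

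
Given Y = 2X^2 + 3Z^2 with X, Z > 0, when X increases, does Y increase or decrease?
Y increases

Taking the partial derivative:
∂Y/∂X = 4X

∂Y/∂X = 4X > 0 (assuming positive values)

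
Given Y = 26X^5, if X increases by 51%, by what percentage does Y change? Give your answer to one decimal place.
685.0%

For Y = 26X^5:
If X → X(1 + 0.51)
Then Y → Y · (1 + 0.51)^5
     ≈ Y · 7.8503

Percentage change = ((1 + 0.51)^5 − 1) × 100% ≈ 685.0%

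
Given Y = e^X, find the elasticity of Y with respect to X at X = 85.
Elasticity = 85

Elasticity = (dY/dX) · (X/Y)

dY/dX = e^X
At X = 85: dY/dX = e^85, Y = e^85

Elasticity = (e^85) · (85 / (e^85)) = 85

Interpretation: for a small percentage change in X, the percentage change in Y is approximately 85.00 times as large.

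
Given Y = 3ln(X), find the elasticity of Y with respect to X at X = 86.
Elasticity = 1/ln(86) ≈ 0.2245

Elasticity = (dY/dX) · (X/Y)

dY/dX = 3/X
At X = 86: dY/dX = 3/86, Y = 3·ln(86)

Elasticity = (3/86) · (86 / (3·ln(86))) = 1/ln(86) ≈ 0.2245

Interpretation: for a small percentage change in X, the percentage change in Y is approximately 0.22 times as large.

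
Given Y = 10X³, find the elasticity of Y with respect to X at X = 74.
Elasticity = 3

Elasticity = (dY/dX) · (X/Y)

dY/dX = 30·X²
At X = 74: dY/dX = 164280, Y = 4052240

Elasticity = 164280 · (74 / 4052240) = 3

Interpretation: for a small percentage change in X, the percentage change in Y is approximately 3.00 times as large.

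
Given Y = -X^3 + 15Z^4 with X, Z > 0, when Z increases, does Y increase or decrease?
Y increases

Taking the partial derivative:
∂Y/∂Z = 60Z^3

∂Y/∂Z = 60Z^3 > 0 (assuming positive values)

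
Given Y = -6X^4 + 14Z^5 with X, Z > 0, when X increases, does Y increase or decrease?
Y decreases

Taking the partial derivative:
∂Y/∂X = -24X^3

∂Y/∂X = -24X^3 < 0 (assuming positive values)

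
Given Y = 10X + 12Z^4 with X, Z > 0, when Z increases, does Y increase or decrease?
Y increases

Taking the partial derivative:
∂Y/∂Z = 48Z^3

∂Y/∂Z = 48Z^3 > 0 (assuming positive values)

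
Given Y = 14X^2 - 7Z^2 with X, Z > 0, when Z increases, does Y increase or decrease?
Y decreases

Taking the partial derivative:
∂Y/∂Z = -14Z

∂Y/∂Z = -14Z < 0 (assuming positive values)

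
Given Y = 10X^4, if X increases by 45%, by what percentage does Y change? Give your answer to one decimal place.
342.1%

For Y = 10X^4:
If X → X(1 + 0.45)
Then Y → Y · (1 + 0.45)^4
     ≈ Y · 4.4205

Percentage change = ((1 + 0.45)^4 − 1) × 100% ≈ 342.1%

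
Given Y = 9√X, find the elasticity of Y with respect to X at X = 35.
Elasticity = 1/2

Elasticity = (dY/dX) · (X/Y)

dY/dX = 9/(2·√X)
At X = 35: dY/dX = 9·√35/70, Y = 9·√35

Elasticity = (9·√35/70) · (35 / (9·√35)) = 1/2

Interpretation: for a small percentage change in X, the percentage change in Y is approximately 0.50 times as large.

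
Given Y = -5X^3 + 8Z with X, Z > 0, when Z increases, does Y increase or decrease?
Y increases

Taking the partial derivative:
∂Y/∂Z = 8

∂Y/∂Z = 8 > 0 (assuming positive values)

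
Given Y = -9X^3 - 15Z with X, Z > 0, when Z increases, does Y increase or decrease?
Y decreases

Taking the partial derivative:
∂Y/∂Z = -15

∂Y/∂Z = -15 < 0 (assuming positive values)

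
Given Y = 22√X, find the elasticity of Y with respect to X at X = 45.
Elasticity = 1/2

Elasticity = (dY/dX) · (X/Y)

dY/dX = 11/√X
At X = 45: dY/dX = 11·√5/15, Y = 66·√5

Elasticity = (11·√5/15) · (45 / (66·√5)) = 1/2

Interpretation: for a small percentage change in X, the percentage change in Y is approximately 0.50 times as large.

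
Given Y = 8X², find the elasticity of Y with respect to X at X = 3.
Elasticity = 2

Elasticity = (dY/dX) · (X/Y)

dY/dX = 16·X
At X = 3: dY/dX = 48, Y = 72

Elasticity = 48 · (3 / 72) = 2

Interpretation: for a small percentage change in X, the percentage change in Y is approximately 2.00 times as large.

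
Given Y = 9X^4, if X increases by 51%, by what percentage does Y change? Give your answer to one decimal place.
419.9%

For Y = 9X^4:
If X → X(1 + 0.51)
Then Y → Y · (1 + 0.51)^4
     ≈ Y · 5.1989

Percentage change = ((1 + 0.51)^4 − 1) × 100% ≈ 419.9%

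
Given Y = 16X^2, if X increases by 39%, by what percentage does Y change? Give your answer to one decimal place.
93.2%

For Y = 16X^2:
If X → X(1 + 0.39)
Then Y → Y · (1 + 0.39)^2
     = Y · 1.9321

Percentage change = ((1 + 0.39)^2 − 1) × 100% ≈ 93.2%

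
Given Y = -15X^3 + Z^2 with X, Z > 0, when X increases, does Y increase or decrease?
Y decreases

Taking the partial derivative:
∂Y/∂X = -45X^2

∂Y/∂X = -45X^2 < 0 (assuming positive values)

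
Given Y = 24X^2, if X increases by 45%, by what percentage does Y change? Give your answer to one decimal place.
110.3%

For Y = 24X^2:
If X → X(1 + 0.45)
Then Y → Y · (1 + 0.45)^2
     = Y · 2.1025

Percentage change = ((1 + 0.45)^2 − 1) × 100% ≈ 110.3%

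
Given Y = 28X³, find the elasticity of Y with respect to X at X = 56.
Elasticity = 3

Elasticity = (dY/dX) · (X/Y)

dY/dX = 84·X²
At X = 56: dY/dX = 263424, Y = 4917248

Elasticity = 263424 · (56 / 4917248) = 3

Interpretation: for a small percentage change in X, the percentage change in Y is approximately 3.00 times as large.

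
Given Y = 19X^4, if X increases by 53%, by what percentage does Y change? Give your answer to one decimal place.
448.0%

For Y = 19X^4:
If X → X(1 + 0.53)
Then Y → Y · (1 + 0.53)^4
     ≈ Y · 5.4798

Percentage change = ((1 + 0.53)^4 − 1) × 100% ≈ 448.0%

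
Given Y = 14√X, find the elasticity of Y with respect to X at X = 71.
Elasticity = 1/2

Elasticity = (dY/dX) · (X/Y)

dY/dX = 7/√X
At X = 71: dY/dX = 7·√71/71, Y = 14·√71

Elasticity = (7·√71/71) · (71 / (14·√71)) = 1/2

Interpretation: for a small percentage change in X, the percentage change in Y is approximately 0.50 times as large.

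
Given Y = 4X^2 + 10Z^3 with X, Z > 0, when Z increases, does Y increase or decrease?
Y increases

Taking the partial derivative:
∂Y/∂Z = 30Z^2

∂Y/∂Z = 30Z^2 > 0 (assuming positive values)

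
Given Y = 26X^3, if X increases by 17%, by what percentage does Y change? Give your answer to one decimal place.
60.2%

For Y = 26X^3:
If X → X(1 + 0.17)
Then Y → Y · (1 + 0.17)^3
     ≈ Y · 1.6016

Percentage change = ((1 + 0.17)^3 − 1) × 100% ≈ 60.2%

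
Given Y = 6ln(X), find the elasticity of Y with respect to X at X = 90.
Elasticity = 1/ln(90) ≈ 0.2222

Elasticity = (dY/dX) · (X/Y)

dY/dX = 6/X
At X = 90: dY/dX = 1/15, Y = 6·ln(90)

Elasticity = (1/15) · (90 / (6·ln(90))) = 1/ln(90) ≈ 0.2222

Interpretation: for a small percentage change in X, the percentage change in Y is approximately 0.22 times as large.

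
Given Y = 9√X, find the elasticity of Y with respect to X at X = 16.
Elasticity = 1/2

Elasticity = (dY/dX) · (X/Y)

dY/dX = 9/(2·√X)
At X = 16: dY/dX = 9/8, Y = 36

Elasticity = (9/8) · (16 / 36) = 1/2

Interpretation: for a small percentage change in X, the percentage change in Y is approximately 0.50 times as large.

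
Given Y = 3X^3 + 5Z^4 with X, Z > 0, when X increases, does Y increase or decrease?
Y increases

Taking the partial derivative:
∂Y/∂X = 9X^2

∂Y/∂X = 9X^2 > 0 (assuming positive values)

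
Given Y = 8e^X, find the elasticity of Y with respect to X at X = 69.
Elasticity = 69

Elasticity = (dY/dX) · (X/Y)

dY/dX = 8·e^X
At X = 69: dY/dX = 8·e^69, Y = 8·e^69

Elasticity = (8·e^69) · (69 / (8·e^69)) = 69

Interpretation: for a small percentage change in X, the percentage change in Y is approximately 69.00 times as large.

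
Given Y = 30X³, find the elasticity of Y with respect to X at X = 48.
Elasticity = 3

Elasticity = (dY/dX) · (X/Y)

dY/dX = 90·X²
At X = 48: dY/dX = 207360, Y = 3317760

Elasticity = 207360 · (48 / 3317760) = 3

Interpretation: for a small percentage change in X, the percentage change in Y is approximately 3.00 times as large.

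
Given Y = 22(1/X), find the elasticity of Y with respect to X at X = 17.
Elasticity = -1

Elasticity = (dY/dX) · (X/Y)

dY/dX = -22/X²
At X = 17: dY/dX = -22/289, Y = 22/17

Elasticity = (-22/289) · (17 / (22/17)) = -1

Interpretation: for a small percentage change in X, the percentage change in Y is approximately -1.00 times as large.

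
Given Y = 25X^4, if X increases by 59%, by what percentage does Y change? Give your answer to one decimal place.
539.1%

For Y = 25X^4:
If X → X(1 + 0.59)
Then Y → Y · (1 + 0.59)^4
     ≈ Y · 6.3913

Percentage change = ((1 + 0.59)^4 − 1) × 100% ≈ 539.1%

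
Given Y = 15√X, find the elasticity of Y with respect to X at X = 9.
Elasticity = 1/2

Elasticity = (dY/dX) · (X/Y)

dY/dX = 15/(2·√X)
At X = 9: dY/dX = 5/2, Y = 45

Elasticity = (5/2) · (9 / 45) = 1/2

Interpretation: for a small percentage change in X, the percentage change in Y is approximately 0.50 times as large.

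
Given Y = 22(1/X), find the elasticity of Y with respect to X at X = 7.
Elasticity = -1

Elasticity = (dY/dX) · (X/Y)

dY/dX = -22/X²
At X = 7: dY/dX = -22/49, Y = 22/7

Elasticity = (-22/49) · (7 / (22/7)) = -1

Interpretation: for a small percentage change in X, the percentage change in Y is approximately -1.00 times as large.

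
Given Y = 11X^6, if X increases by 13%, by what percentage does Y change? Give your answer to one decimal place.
108.2%

For Y = 11X^6:
If X → X(1 + 0.13)
Then Y → Y · (1 + 0.13)^6
     ≈ Y · 2.0820

Percentage change = ((1 + 0.13)^6 − 1) × 100% ≈ 108.2%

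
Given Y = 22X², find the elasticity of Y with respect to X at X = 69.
Elasticity = 2

Elasticity = (dY/dX) · (X/Y)

dY/dX = 44·X
At X = 69: dY/dX = 3036, Y = 104742

Elasticity = 3036 · (69 / 104742) = 2

Interpretation: for a small percentage change in X, the percentage change in Y is approximately 2.00 times as large.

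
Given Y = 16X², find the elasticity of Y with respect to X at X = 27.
Elasticity = 2

Elasticity = (dY/dX) · (X/Y)

dY/dX = 32·X
At X = 27: dY/dX = 864, Y = 11664

Elasticity = 864 · (27 / 11664) = 2

Interpretation: for a small percentage change in X, the percentage change in Y is approximately 2.00 times as large.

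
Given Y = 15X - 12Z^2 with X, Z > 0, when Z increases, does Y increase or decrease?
Y decreases

Taking the partial derivative:
∂Y/∂Z = -24Z

∂Y/∂Z = -24Z < 0 (assuming positive values)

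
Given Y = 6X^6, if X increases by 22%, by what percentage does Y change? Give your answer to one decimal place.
229.7%

For Y = 6X^6:
If X → X(1 + 0.22)
Then Y → Y · (1 + 0.22)^6
     ≈ Y · 3.2973

Percentage change = ((1 + 0.22)^6 − 1) × 100% ≈ 229.7%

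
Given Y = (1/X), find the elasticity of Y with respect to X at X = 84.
Elasticity = -1

Elasticity = (dY/dX) · (X/Y)

dY/dX = -1/X²
At X = 84: dY/dX = -1/7056, Y = 1/84

Elasticity = (-1/7056) · (84 / (1/84)) = -1

Interpretation: for a small percentage change in X, the percentage change in Y is approximately -1.00 times as large.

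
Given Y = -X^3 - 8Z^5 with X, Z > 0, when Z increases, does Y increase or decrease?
Y decreases

Taking the partial derivative:
∂Y/∂Z = -40Z^4

∂Y/∂Z = -40Z^4 < 0 (assuming positive values)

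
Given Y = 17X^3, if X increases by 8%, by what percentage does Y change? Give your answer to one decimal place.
26.0%

For Y = 17X^3:
If X → X(1 + 0.08)
Then Y → Y · (1 + 0.08)^3
     ≈ Y · 1.2597

Percentage change = ((1 + 0.08)^3 − 1) × 100% ≈ 26.0%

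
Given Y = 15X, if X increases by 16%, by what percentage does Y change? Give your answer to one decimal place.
16.0%

For Y = 15X:
If X → X(1 + 0.16)
Then Y → Y · (1 + 0.16)^1
     = Y · 1.1600

Percentage change = ((1 + 0.16)^1 − 1) × 100% = 16.0%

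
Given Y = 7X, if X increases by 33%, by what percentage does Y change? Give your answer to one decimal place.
33.0%

For Y = 7X:
If X → X(1 + 0.33)
Then Y → Y · (1 + 0.33)^1
     = Y · 1.3300

Percentage change = ((1 + 0.33)^1 − 1) × 100% = 33.0%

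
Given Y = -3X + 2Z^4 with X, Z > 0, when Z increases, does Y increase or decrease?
Y increases

Taking the partial derivative:
∂Y/∂Z = 8Z^3

∂Y/∂Z = 8Z^3 > 0 (assuming positive values)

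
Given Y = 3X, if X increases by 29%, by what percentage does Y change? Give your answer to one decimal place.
29.0%

For Y = 3X:
If X → X(1 + 0.29)
Then Y → Y · (1 + 0.29)^1
     = Y · 1.2900

Percentage change = ((1 + 0.29)^1 − 1) × 100% = 29.0%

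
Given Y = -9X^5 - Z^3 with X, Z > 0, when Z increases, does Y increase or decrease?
Y decreases

Taking the partial derivative:
∂Y/∂Z = -3Z^2

∂Y/∂Z = -3Z^2 < 0 (assuming positive values)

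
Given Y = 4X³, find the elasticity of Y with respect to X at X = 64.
Elasticity = 3

Elasticity = (dY/dX) · (X/Y)

dY/dX = 12·X²
At X = 64: dY/dX = 49152, Y = 1048576

Elasticity = 49152 · (64 / 1048576) = 3

Interpretation: for a small percentage change in X, the percentage change in Y is approximately 3.00 times as large.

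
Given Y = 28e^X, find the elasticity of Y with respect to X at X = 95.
Elasticity = 95

Elasticity = (dY/dX) · (X/Y)

dY/dX = 28·e^X
At X = 95: dY/dX = 28·e^95, Y = 28·e^95

Elasticity = (28·e^95) · (95 / (28·e^95)) = 95

Interpretation: for a small percentage change in X, the percentage change in Y is approximately 95.00 times as large.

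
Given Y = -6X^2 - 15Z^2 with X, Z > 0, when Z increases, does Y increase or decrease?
Y decreases

Taking the partial derivative:
∂Y/∂Z = -30Z

∂Y/∂Z = -30Z < 0 (assuming positive values)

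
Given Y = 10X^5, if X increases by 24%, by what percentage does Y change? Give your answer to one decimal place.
193.2%

For Y = 10X^5:
If X → X(1 + 0.24)
Then Y → Y · (1 + 0.24)^5
     ≈ Y · 2.9316

Percentage change = ((1 + 0.24)^5 − 1) × 100% ≈ 193.2%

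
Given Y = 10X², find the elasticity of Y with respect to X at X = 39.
Elasticity = 2

Elasticity = (dY/dX) · (X/Y)

dY/dX = 20·X
At X = 39: dY/dX = 780, Y = 15210

Elasticity = 780 · (39 / 15210) = 2

Interpretation: for a small percentage change in X, the percentage change in Y is approximately 2.00 times as large.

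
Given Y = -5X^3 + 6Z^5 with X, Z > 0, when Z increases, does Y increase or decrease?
Y increases

Taking the partial derivative:
∂Y/∂Z = 30Z^4

∂Y/∂Z = 30Z^4 > 0 (assuming positive values)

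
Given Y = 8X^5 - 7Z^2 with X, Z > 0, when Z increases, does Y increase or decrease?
Y decreases

Taking the partial derivative:
∂Y/∂Z = -14Z

∂Y/∂Z = -14Z < 0 (assuming positive values)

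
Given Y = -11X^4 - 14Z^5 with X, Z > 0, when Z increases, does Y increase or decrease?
Y decreases

Taking the partial derivative:
∂Y/∂Z = -70Z^4

∂Y/∂Z = -70Z^4 < 0 (assuming positive values)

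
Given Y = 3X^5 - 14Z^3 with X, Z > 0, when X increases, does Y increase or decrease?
Y increases

Taking the partial derivative:
∂Y/∂X = 15X^4

∂Y/∂X = 15X^4 > 0 (assuming positive values)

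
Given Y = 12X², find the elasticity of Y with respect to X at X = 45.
Elasticity = 2

Elasticity = (dY/dX) · (X/Y)

dY/dX = 24·X
At X = 45: dY/dX = 1080, Y = 24300

Elasticity = 1080 · (45 / 24300) = 2

Interpretation: for a small percentage change in X, the percentage change in Y is approximately 2.00 times as large.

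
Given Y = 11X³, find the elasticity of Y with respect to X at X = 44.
Elasticity = 3

Elasticity = (dY/dX) · (X/Y)

dY/dX = 33·X²
At X = 44: dY/dX = 63888, Y = 937024

Elasticity = 63888 · (44 / 937024) = 3

Interpretation: for a small percentage change in X, the percentage change in Y is approximately 3.00 times as large.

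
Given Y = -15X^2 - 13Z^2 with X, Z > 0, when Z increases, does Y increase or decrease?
Y decreases

Taking the partial derivative:
∂Y/∂Z = -26Z

∂Y/∂Z = -26Z < 0 (assuming positive values)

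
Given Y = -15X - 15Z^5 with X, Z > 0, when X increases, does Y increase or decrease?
Y decreases

Taking the partial derivative:
∂Y/∂X = -15

∂Y/∂X = -15 < 0 (assuming positive values)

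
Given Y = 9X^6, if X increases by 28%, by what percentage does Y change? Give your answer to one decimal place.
339.8%

For Y = 9X^6:
If X → X(1 + 0.28)
Then Y → Y · (1 + 0.28)^6
     ≈ Y · 4.3980

Percentage change = ((1 + 0.28)^6 − 1) × 100% ≈ 339.8%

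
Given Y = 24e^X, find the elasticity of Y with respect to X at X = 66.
Elasticity = 66

Elasticity = (dY/dX) · (X/Y)

dY/dX = 24·e^X
At X = 66: dY/dX = 24·e^66, Y = 24·e^66

Elasticity = (24·e^66) · (66 / (24·e^66)) = 66

Interpretation: for a small percentage change in X, the percentage change in Y is approximately 66.00 times as large.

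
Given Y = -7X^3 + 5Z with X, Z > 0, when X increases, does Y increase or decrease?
Y decreases

Taking the partial derivative:
∂Y/∂X = -21X^2

∂Y/∂X = -21X^2 < 0 (assuming positive values)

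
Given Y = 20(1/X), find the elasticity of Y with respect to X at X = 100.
Elasticity = -1

Elasticity = (dY/dX) · (X/Y)

dY/dX = -20/X²
At X = 100: dY/dX = -1/500, Y = 1/5

Elasticity = (-1/500) · (100 / (1/5)) = -1

Interpretation: for a small percentage change in X, the percentage change in Y is approximately -1.00 times as large.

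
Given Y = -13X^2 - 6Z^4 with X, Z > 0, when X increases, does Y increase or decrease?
Y decreases

Taking the partial derivative:
∂Y/∂X = -26X

∂Y/∂X = -26X < 0 (assuming positive values)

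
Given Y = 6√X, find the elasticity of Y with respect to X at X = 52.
Elasticity = 1/2

Elasticity = (dY/dX) · (X/Y)

dY/dX = 3/√X
At X = 52: dY/dX = 3·√13/26, Y = 12·√13

Elasticity = (3·√13/26) · (52 / (12·√13)) = 1/2

Interpretation: for a small percentage change in X, the percentage change in Y is approximately 0.50 times as large.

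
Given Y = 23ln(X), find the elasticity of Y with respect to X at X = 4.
Elasticity = 1/ln(4) ≈ 0.7213

Elasticity = (dY/dX) · (X/Y)

dY/dX = 23/X
At X = 4: dY/dX = 23/4, Y = 23·ln(4)

Elasticity = (23/4) · (4 / (23·ln(4))) = 1/ln(4) ≈ 0.7213

Interpretation: for a small percentage change in X, the percentage change in Y is approximately 0.72 times as large.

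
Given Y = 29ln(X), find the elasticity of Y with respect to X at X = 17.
Elasticity = 1/ln(17) ≈ 0.3530

Elasticity = (dY/dX) · (X/Y)

dY/dX = 29/X
At X = 17: dY/dX = 29/17, Y = 29·ln(17)

Elasticity = (29/17) · (17 / (29·ln(17))) = 1/ln(17) ≈ 0.3530

Interpretation: for a small percentage change in X, the percentage change in Y is approximately 0.35 times as large.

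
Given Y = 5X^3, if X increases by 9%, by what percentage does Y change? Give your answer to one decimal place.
29.5%

For Y = 5X^3:
If X → X(1 + 0.09)
Then Y → Y · (1 + 0.09)^3
     ≈ Y · 1.2950

Percentage change = ((1 + 0.09)^3 − 1) × 100% ≈ 29.5%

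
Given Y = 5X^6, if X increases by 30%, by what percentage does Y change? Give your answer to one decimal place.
382.7%

For Y = 5X^6:
If X → X(1 + 0.3)
Then Y → Y · (1 + 0.3)^6
     ≈ Y · 4.8268

Percentage change = ((1 + 0.3)^6 − 1) × 100% ≈ 382.7%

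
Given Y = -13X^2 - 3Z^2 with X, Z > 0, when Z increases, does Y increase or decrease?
Y decreases

Taking the partial derivative:
∂Y/∂Z = -6Z

∂Y/∂Z = -6Z < 0 (assuming positive values)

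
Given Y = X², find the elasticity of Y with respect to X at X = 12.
Elasticity = 2

Elasticity = (dY/dX) · (X/Y)

dY/dX = 2·X
At X = 12: dY/dX = 24, Y = 144

Elasticity = 24 · (12 / 144) = 2

Interpretation: for a small percentage change in X, the percentage change in Y is approximately 2.00 times as large.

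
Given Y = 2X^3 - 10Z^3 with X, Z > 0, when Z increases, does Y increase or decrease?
Y decreases

Taking the partial derivative:
∂Y/∂Z = -30Z^2

∂Y/∂Z = -30Z^2 < 0 (assuming positive values)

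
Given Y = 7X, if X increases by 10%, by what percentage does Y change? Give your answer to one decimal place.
10.0%

For Y = 7X:
If X → X(1 + 0.1)
Then Y → Y · (1 + 0.1)^1
     = Y · 1.1000

Percentage change = ((1 + 0.1)^1 − 1) × 100% = 10.0%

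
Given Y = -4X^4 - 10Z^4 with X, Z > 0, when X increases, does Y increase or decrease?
Y decreases

Taking the partial derivative:
∂Y/∂X = -16X^3

∂Y/∂X = -16X^3 < 0 (assuming positive values)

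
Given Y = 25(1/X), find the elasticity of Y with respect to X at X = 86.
Elasticity = -1

Elasticity = (dY/dX) · (X/Y)

dY/dX = -25/X²
At X = 86: dY/dX = -25/7396, Y = 25/86

Elasticity = (-25/7396) · (86 / (25/86)) = -1

Interpretation: for a small percentage change in X, the percentage change in Y is approximately -1.00 times as large.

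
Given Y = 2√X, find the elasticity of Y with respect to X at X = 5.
Elasticity = 1/2

Elasticity = (dY/dX) · (X/Y)

dY/dX = 1/√X
At X = 5: dY/dX = √5/5, Y = 2·√5

Elasticity = (√5/5) · (5 / (2·√5)) = 1/2

Interpretation: for a small percentage change in X, the percentage change in Y is approximately 0.50 times as large.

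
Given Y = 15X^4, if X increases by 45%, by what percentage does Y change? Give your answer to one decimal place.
342.1%

For Y = 15X^4:
If X → X(1 + 0.45)
Then Y → Y · (1 + 0.45)^4
     ≈ Y · 4.4205

Percentage change = ((1 + 0.45)^4 − 1) × 100% ≈ 342.1%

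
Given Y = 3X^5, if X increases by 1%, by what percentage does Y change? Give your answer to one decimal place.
5.1%

For Y = 3X^5:
If X → X(1 + 0.01)
Then Y → Y · (1 + 0.01)^5
     ≈ Y · 1.0510

Percentage change = ((1 + 0.01)^5 − 1) × 100% ≈ 5.1%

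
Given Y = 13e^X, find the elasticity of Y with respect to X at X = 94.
Elasticity = 94

Elasticity = (dY/dX) · (X/Y)

dY/dX = 13·e^X
At X = 94: dY/dX = 13·e^94, Y = 13·e^94

Elasticity = (13·e^94) · (94 / (13·e^94)) = 94

Interpretation: for a small percentage change in X, the percentage change in Y is approximately 94.00 times as large.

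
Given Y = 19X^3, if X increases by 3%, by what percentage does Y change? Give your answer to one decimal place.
9.3%

For Y = 19X^3:
If X → X(1 + 0.03)
Then Y → Y · (1 + 0.03)^3
     ≈ Y · 1.0927

Percentage change = ((1 + 0.03)^3 − 1) × 100% ≈ 9.3%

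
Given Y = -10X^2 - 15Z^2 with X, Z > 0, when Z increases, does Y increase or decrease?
Y decreases

Taking the partial derivative:
∂Y/∂Z = -30Z

∂Y/∂Z = -30Z < 0 (assuming positive values)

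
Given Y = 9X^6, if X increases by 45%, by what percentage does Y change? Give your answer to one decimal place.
829.4%

For Y = 9X^6:
If X → X(1 + 0.45)
Then Y → Y · (1 + 0.45)^6
     ≈ Y · 9.2941

Percentage change = ((1 + 0.45)^6 − 1) × 100% ≈ 829.4%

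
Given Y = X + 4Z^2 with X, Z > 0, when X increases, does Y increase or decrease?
Y increases

Taking the partial derivative:
∂Y/∂X = 1

∂Y/∂X = 1 > 0 (assuming positive values)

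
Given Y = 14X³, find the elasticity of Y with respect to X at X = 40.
Elasticity = 3

Elasticity = (dY/dX) · (X/Y)

dY/dX = 42·X²
At X = 40: dY/dX = 67200, Y = 896000

Elasticity = 67200 · (40 / 896000) = 3

Interpretation: for a small percentage change in X, the percentage change in Y is approximately 3.00 times as large.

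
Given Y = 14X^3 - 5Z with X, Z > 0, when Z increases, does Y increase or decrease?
Y decreases

Taking the partial derivative:
∂Y/∂Z = -5

∂Y/∂Z = -5 < 0 (assuming positive values)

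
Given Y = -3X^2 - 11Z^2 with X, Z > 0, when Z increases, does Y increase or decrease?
Y decreases

Taking the partial derivative:
∂Y/∂Z = -22Z

∂Y/∂Z = -22Z < 0 (assuming positive values)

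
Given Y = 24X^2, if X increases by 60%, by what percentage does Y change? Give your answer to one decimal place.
156.0%

For Y = 24X^2:
If X → X(1 + 0.6)
Then Y → Y · (1 + 0.6)^2
     = Y · 2.5600

Percentage change = ((1 + 0.6)^2 − 1) × 100% = 156.0%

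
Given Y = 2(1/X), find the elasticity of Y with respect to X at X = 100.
Elasticity = -1

Elasticity = (dY/dX) · (X/Y)

dY/dX = -2/X²
At X = 100: dY/dX = -1/5000, Y = 1/50

Elasticity = (-1/5000) · (100 / (1/50)) = -1

Interpretation: for a small percentage change in X, the percentage change in Y is approximately -1.00 times as large.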